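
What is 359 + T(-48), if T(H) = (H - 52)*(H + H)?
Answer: 9959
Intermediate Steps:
T(H) = 2*H*(-52 + H) (T(H) = (-52 + H)*(2*H) = 2*H*(-52 + H))
359 + T(-48) = 359 + 2*(-48)*(-52 - 48) = 359 + 2*(-48)*(-100) = 359 + 9600 = 9959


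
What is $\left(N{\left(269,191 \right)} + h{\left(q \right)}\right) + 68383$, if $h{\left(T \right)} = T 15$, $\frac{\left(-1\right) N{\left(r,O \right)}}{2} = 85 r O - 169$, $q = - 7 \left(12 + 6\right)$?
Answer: $-8667599$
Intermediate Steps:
$q = -126$ ($q = \left(-7\right) 18 = -126$)
$N{\left(r,O \right)} = 338 - 170 O r$ ($N{\left(r,O \right)} = - 2 \left(85 r O - 169\right) = - 2 \left(85 O r - 169\right) = - 2 \left(-169 + 85 O r\right) = 338 - 170 O r$)
$h{\left(T \right)} = 15 T$
$\left(N{\left(269,191 \right)} + h{\left(q \right)}\right) + 68383 = \left(\left(338 - 32470 \cdot 269\right) + 15 \left(-126\right)\right) + 68383 = \left(\left(338 - 8734430\right) - 1890\right) + 68383 = \left(-8734092 - 1890\right) + 68383 = -8735982 + 68383 = -8667599$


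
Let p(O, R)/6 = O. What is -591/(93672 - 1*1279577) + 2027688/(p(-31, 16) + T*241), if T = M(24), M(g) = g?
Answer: 400774774343/1106449365 ≈ 362.22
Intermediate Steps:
p(O, R) = 6*O
T = 24
-591/(93672 - 1*1279577) + 2027688/(p(-31, 16) + T*241) = -591/(93672 - 1*1279577) + 2027688/(6*(-31) + 24*241) = -591/(93672 - 1279577) + 2027688/(-186 + 5784) = -591/(-1185905) + 2027688/5598 = -591*(-1/1185905) + 2027688*(1/5598) = 591/1185905 + 337948/933 = 400774774343/1106449365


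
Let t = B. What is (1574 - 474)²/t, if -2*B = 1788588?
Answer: -605000/447147 ≈ -1.3530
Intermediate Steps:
B = -894294 (B = -½*1788588 = -894294)
t = -894294
(1574 - 474)²/t = (1574 - 474)²/(-894294) = 1100²*(-1/894294) = 1210000*(-1/894294) = -605000/447147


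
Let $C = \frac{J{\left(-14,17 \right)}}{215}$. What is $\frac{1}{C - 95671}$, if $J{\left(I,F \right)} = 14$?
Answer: $- \frac{215}{20569251} \approx -1.0452 \cdot 10^{-5}$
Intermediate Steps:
$C = \frac{14}{215}$ ($C = \frac{1}{215} \cdot 14 = \frac{14}{215} \approx 0.065116$)
$\frac{1}{C - 95671} = \frac{1}{\frac{14}{215} - 95671} = \frac{1}{- \frac{20569251}{215}} = - \frac{215}{20569251}$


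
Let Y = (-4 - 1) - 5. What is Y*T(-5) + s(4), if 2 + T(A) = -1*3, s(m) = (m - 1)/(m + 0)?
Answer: 203/4 ≈ 50.750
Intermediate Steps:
s(m) = (-1 + m)/m
Y = -10 (Y = -5 - 5 = -10)
T(A) = -5 (T(A) = -2 - 1*3 = -2 - 3 = -5)
Y*T(-5) + s(4) = -10*(-5) + (-1 + 4)/4 = 50 + (1/4)*3 = 50 + 3/4 = 203/4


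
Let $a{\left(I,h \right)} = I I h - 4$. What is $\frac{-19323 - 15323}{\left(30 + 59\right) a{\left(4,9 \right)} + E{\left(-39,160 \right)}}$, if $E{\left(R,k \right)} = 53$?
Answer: $- \frac{34646}{12513} \approx -2.7688$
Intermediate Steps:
$a{\left(I,h \right)} = -4 + h I^{2}$ ($a{\left(I,h \right)} = I^{2} h - 4 = h I^{2} - 4 = -4 + h I^{2}$)
$\frac{-19323 - 15323}{\left(30 + 59\right) a{\left(4,9 \right)} + E{\left(-39,160 \right)}} = \frac{-19323 - 15323}{\left(30 + 59\right) \left(-4 + 9 \cdot 4^{2}\right) + 53} = - \frac{34646}{89 \left(-4 + 9 \cdot 16\right) + 53} = - \frac{34646}{89 \left(-4 + 144\right) + 53} = - \frac{34646}{89 \cdot 140 + 53} = - \frac{34646}{12460 + 53} = - \frac{34646}{12513}$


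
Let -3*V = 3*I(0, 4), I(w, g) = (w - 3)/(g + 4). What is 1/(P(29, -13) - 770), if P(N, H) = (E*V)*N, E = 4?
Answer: -2/1453 ≈ -0.0013765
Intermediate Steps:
I(w, g) = (-3 + w)/(4 + g)
V = 3/8 (V = -(-3 + 0)/(4 + 4) = -(-3)/8 = -⅓*(-9/8) = 3/8 ≈ 0.37500)
P(N, H) = 3*N/2 (P(N, H) = (4*(3/8))*N = 3*N/2)
1/(P(29, -13) - 770) = 1/((3/2)*29 - 770) = 1/(87/2 - 770) = 1/(-1453/2) = -2/1453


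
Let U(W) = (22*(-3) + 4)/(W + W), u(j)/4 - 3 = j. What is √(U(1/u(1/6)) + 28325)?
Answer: √251391/3 ≈ 167.13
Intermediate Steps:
u(j) = 12 + 4*j
U(W) = -31/W (U(W) = (-66 + 4)/((2*W)) = -31/W)
√(U(1/u(1/6)) + 28325) = √(-31/(1/(12 + 4/6)) + 28325) = √(-31/(1/(12 + 4*(⅙))) + 28325) = √(-31/(1/(12 + ⅔)) + 28325) = √(-31/(1/(38/3)) + 28325) = √(-31/3/38 + 28325) = √(-31*38/3 + 28325) = √(-1178/3 + 28325) = √(83797/3) = √251391/3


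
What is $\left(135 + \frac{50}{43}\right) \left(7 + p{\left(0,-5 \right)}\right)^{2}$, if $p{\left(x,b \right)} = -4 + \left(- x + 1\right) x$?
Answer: $\frac{52695}{43} \approx 1225.5$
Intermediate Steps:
$p{\left(x,b \right)} = -4 + x \left(1 - x\right)$ ($p{\left(x,b \right)} = -4 + \left(1 - x\right) x = -4 + x \left(1 - x\right)$)
$\left(135 + \frac{50}{43}\right) \left(7 + p{\left(0,-5 \right)}\right)^{2} = \left(135 + \frac{50}{43}\right) \left(7 - 4\right)^{2} = \left(135 + 50 \cdot \frac{1}{43}\right) \left(7 - 4\right)^{2} = \left(135 + \frac{50}{43}\right) \left(7 + \left(-4 + 0 + 0\right)\right)^{2} = \frac{5855 \left(7 - 4\right)^{2}}{43} = \frac{5855 \cdot 3^{2}}{43} = \frac{5855}{43} \cdot 9 = \frac{52695}{43}$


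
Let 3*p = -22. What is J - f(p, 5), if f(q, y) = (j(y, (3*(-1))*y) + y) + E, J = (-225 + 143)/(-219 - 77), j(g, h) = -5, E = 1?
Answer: -107/148 ≈ -0.72297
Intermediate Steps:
p = -22/3 (p = (⅓)*(-22) = -22/3 ≈ -7.3333)
J = 41/148 (J = -82/(-296) = -82*(-1/296) = 41/148 ≈ 0.27703)
f(q, y) = -4 + y (f(q, y) = (-5 + y) + 1 = -4 + y)
J - f(p, 5) = 41/148 - (-4 + 5) = 41/148 - 1*1 = 41/148 - 1 = -107/148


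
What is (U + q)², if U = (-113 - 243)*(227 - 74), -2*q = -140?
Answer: 2959142404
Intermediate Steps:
q = 70 (q = -½*(-140) = 70)
U = -54468 (U = -356*153 = -54468)
(U + q)² = (-54468 + 70)² = (-54398)² = 2959142404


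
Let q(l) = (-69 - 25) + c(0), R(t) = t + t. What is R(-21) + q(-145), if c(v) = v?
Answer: -136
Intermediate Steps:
R(t) = 2*t
q(l) = -94 (q(l) = (-69 - 25) + 0 = -94 + 0 = -94)
R(-21) + q(-145) = 2*(-21) - 94 = -42 - 94 = -136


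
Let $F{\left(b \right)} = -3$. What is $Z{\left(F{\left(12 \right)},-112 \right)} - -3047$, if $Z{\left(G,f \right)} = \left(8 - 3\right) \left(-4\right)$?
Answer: $3027$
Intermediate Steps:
$Z{\left(G,f \right)} = -20$ ($Z{\left(G,f \right)} = 5 \left(-4\right) = -20$)
$Z{\left(F{\left(12 \right)},-112 \right)} - -3047 = -20 - -3047 = -20 + 3047 = 3027$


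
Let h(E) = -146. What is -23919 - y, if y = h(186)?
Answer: -23773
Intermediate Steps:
y = -146
-23919 - y = -23919 - 1*(-146) = -23919 + 146 = -23773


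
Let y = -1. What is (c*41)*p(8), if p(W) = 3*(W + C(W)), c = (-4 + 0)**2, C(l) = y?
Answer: 13776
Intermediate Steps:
C(l) = -1
c = 16 (c = (-4)**2 = 16)
p(W) = -3 + 3*W (p(W) = 3*(W - 1) = 3*(-1 + W) = -3 + 3*W)
(c*41)*p(8) = (16*41)*(-3 + 3*8) = 656*(-3 + 24) = 656*21 = 13776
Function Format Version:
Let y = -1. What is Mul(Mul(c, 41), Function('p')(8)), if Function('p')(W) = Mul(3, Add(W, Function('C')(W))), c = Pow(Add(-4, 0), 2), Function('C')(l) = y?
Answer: 13776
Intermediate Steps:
Function('C')(l) = -1
c = 16 (c = Pow(-4, 2) = 16)
Function('p')(W) = Add(-3, Mul(3, W)) (Function('p')(W) = Mul(3, Add(W, -1)) = Mul(3, Add(-1, W)) = Add(-3, Mul(3, W)))
Mul(Mul(c, 41), Function('p')(8)) = Mul(Mul(16, 41), Add(-3, Mul(3, 8))) = Mul(656, Add(-3, 24)) = Mul(656, 21) = 13776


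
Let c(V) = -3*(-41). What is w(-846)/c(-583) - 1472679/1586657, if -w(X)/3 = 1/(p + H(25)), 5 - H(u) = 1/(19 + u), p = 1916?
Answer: -5103554944705/5498469394051 ≈ -0.92818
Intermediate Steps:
H(u) = 5 - 1/(19 + u)
w(X) = -132/84523 (w(X) = -3/(1916 + (94 + 5*25)/(19 + 25)) = -3/(1916 + (94 + 125)/44) = -3/(1916 + (1/44)*219) = -3/(1916 + 219/44) = -3/84523/44 = -3*44/84523 = -132/84523)
c(V) = 123
w(-846)/c(-583) - 1472679/1586657 = -132/84523/123 - 1472679/1586657 = -132/84523*1/123 - 1472679*1/1586657 = -44/3465443 - 1472679/1586657 = -5103554944705/5498469394051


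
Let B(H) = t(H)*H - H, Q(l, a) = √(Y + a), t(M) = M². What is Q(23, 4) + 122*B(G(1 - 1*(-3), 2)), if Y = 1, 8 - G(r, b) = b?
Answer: 25620 + √5 ≈ 25622.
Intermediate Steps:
G(r, b) = 8 - b
Q(l, a) = √(1 + a)
B(H) = H³ - H (B(H) = H²*H - H = H³ - H)
Q(23, 4) + 122*B(G(1 - 1*(-3), 2)) = √(1 + 4) + 122*((8 - 1*2)³ - (8 - 1*2)) = √5 + 122*((8 - 2)³ - (8 - 2)) = √5 + 122*(6³ - 1*6) = √5 + 122*(216 - 6) = √5 + 122*210 = √5 + 25620 = 25620 + √5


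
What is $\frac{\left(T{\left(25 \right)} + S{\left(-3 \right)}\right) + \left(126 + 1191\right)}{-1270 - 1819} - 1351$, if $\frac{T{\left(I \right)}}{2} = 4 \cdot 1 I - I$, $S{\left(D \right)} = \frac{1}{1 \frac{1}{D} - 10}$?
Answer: $- \frac{129415883}{95759} \approx -1351.5$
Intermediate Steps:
$S{\left(D \right)} = \frac{1}{-10 + \frac{1}{D}}$ ($S{\left(D \right)} = \frac{1}{\frac{1}{D} - 10} = \frac{1}{-10 + \frac{1}{D}}$)
$T{\left(I \right)} = 6 I$ ($T{\left(I \right)} = 2 \left(4 \cdot 1 I - I\right) = 2 \left(4 I - I\right) = 2 \cdot 3 I = 6 I$)
$\frac{\left(T{\left(25 \right)} + S{\left(-3 \right)}\right) + \left(126 + 1191\right)}{-1270 - 1819} - 1351 = \frac{\left(6 \cdot 25 - - \frac{3}{-1 + 10 \left(-3\right)}\right) + \left(126 + 1191\right)}{-1270 - 1819} - 1351 = \frac{\left(150 - - \frac{3}{-1 - 30}\right) + 1317}{-3089} - 1351 = \left(\left(150 - - \frac{3}{-31}\right) + 1317\right) \left(- \frac{1}{3089}\right) - 1351 = \left(\left(150 - \left(-3\right) \left(- \frac{1}{31}\right)\right) + 1317\right) \left(- \frac{1}{3089}\right) - 1351 = \left(\left(150 - \frac{3}{31}\right) + 1317\right) \left(- \frac{1}{3089}\right) - 1351 = \left(\frac{4647}{31} + 1317\right) \left(- \frac{1}{3089}\right) - 1351 = \frac{45474}{31} \left(- \frac{1}{3089}\right) - 1351 = - \frac{45474}{95759} - 1351 = - \frac{129415883}{95759}$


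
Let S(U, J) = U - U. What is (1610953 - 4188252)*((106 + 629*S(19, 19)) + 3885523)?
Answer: -10014427736071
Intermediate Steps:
S(U, J) = 0
(1610953 - 4188252)*((106 + 629*S(19, 19)) + 3885523) = (1610953 - 4188252)*((106 + 629*0) + 3885523) = -2577299*((106 + 0) + 3885523) = -2577299*(106 + 3885523) = -2577299*3885629 = -10014427736071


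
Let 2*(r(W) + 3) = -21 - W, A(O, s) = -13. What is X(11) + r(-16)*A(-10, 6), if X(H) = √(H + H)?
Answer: 143/2 + √22 ≈ 76.190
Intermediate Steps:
X(H) = √2*√H (X(H) = √(2*H) = √2*√H)
r(W) = -27/2 - W/2 (r(W) = -3 + (-21 - W)/2 = -3 + (-21/2 - W/2) = -27/2 - W/2)
X(11) + r(-16)*A(-10, 6) = √2*√11 + (-27/2 - ½*(-16))*(-13) = √22 + (-27/2 + 8)*(-13) = √22 - 11/2*(-13) = √22 + 143/2 = 143/2 + √22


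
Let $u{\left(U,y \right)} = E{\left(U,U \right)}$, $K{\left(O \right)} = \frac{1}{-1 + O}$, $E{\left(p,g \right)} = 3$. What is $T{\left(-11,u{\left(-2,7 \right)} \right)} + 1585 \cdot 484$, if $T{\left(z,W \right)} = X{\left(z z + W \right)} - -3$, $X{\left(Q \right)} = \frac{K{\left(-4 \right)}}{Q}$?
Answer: $\frac{475628659}{620} \approx 7.6714 \cdot 10^{5}$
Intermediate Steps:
$X{\left(Q \right)} = - \frac{1}{5 Q}$ ($X{\left(Q \right)} = \frac{1}{\left(-1 - 4\right) Q} = \frac{1}{\left(-5\right) Q} = - \frac{1}{5 Q}$)
$u{\left(U,y \right)} = 3$
$T{\left(z,W \right)} = 3 - \frac{1}{5 \left(W + z^{2}\right)}$ ($T{\left(z,W \right)} = - \frac{1}{5 \left(z z + W\right)} - -3 = - \frac{1}{5 \left(z^{2} + W\right)} + 3 = - \frac{1}{5 \left(W + z^{2}\right)} + 3 = 3 - \frac{1}{5 \left(W + z^{2}\right)}$)
$T{\left(-11,u{\left(-2,7 \right)} \right)} + 1585 \cdot 484 = \frac{- \frac{1}{5} + 3 \cdot 3 + 3 \left(-11\right)^{2}}{3 + \left(-11\right)^{2}} + 1585 \cdot 484 = \frac{- \frac{1}{5} + 9 + 3 \cdot 121}{3 + 121} + 767140 = \frac{- \frac{1}{5} + 9 + 363}{124} + 767140 = \frac{1}{124} \cdot \frac{1859}{5} + 767140 = \frac{1859}{620} + 767140 = \frac{475628659}{620}$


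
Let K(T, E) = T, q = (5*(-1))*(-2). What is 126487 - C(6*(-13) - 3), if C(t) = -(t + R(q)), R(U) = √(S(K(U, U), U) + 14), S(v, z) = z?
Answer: 126406 + 2*√6 ≈ 1.2641e+5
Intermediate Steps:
q = 10 (q = -5*(-2) = 10)
R(U) = √(14 + U) (R(U) = √(U + 14) = √(14 + U))
C(t) = -t - 2*√6 (C(t) = -(t + √(14 + 10)) = -(t + √24) = -(t + 2*√6) = -t - 2*√6)
126487 - C(6*(-13) - 3) = 126487 - (-(6*(-13) - 3) - 2*√6) = 126487 - (-(-78 - 3) - 2*√6) = 126487 - (-1*(-81) - 2*√6) = 126487 - (81 - 2*√6) = 126487 + (-81 + 2*√6) = 126406 + 2*√6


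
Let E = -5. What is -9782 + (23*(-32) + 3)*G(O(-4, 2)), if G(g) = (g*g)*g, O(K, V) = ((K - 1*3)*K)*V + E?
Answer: -97242965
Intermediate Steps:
O(K, V) = -5 + K*V*(-3 + K) (O(K, V) = ((K - 1*3)*K)*V - 5 = ((K - 3)*K)*V - 5 = ((-3 + K)*K)*V - 5 = (K*(-3 + K))*V - 5 = K*V*(-3 + K) - 5 = -5 + K*V*(-3 + K))
G(g) = g³ (G(g) = g²*g = g³)
-9782 + (23*(-32) + 3)*G(O(-4, 2)) = -9782 + (23*(-32) + 3)*(-5 + 2*(-4)² - 3*(-4)*2)³ = -9782 + (-736 + 3)*(-5 + 2*16 + 24)³ = -9782 - 733*(-5 + 32 + 24)³ = -9782 - 733*51³ = -9782 - 733*132651 = -9782 - 97233183 = -97242965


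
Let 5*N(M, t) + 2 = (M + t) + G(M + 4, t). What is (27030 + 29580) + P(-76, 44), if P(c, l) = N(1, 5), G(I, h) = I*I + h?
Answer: 283084/5 ≈ 56617.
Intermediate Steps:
G(I, h) = h + I**2 (G(I, h) = I**2 + h = h + I**2)
N(M, t) = -2/5 + M/5 + (4 + M)**2/5 + 2*t/5 (N(M, t) = -2/5 + ((M + t) + (t + (M + 4)**2))/5 = -2/5 + ((M + t) + (t + (4 + M)**2))/5 = -2/5 + (M + (4 + M)**2 + 2*t)/5 = -2/5 + (M/5 + (4 + M)**2/5 + 2*t/5) = -2/5 + M/5 + (4 + M)**2/5 + 2*t/5)
P(c, l) = 34/5 (P(c, l) = -2/5 + (1/5)*1 + (4 + 1)**2/5 + (2/5)*5 = -2/5 + 1/5 + (1/5)*5**2 + 2 = -2/5 + 1/5 + (1/5)*25 + 2 = -2/5 + 1/5 + 5 + 2 = 34/5)
(27030 + 29580) + P(-76, 44) = (27030 + 29580) + 34/5 = 56610 + 34/5 = 283084/5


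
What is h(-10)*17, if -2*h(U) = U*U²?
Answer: 8500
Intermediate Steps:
h(U) = -U³/2 (h(U) = -U*U²/2 = -U³/2)
h(-10)*17 = -½*(-10)³*17 = -½*(-1000)*17 = 500*17 = 8500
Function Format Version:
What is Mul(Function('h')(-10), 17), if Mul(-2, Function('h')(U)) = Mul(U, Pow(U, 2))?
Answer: 8500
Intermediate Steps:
Function('h')(U) = Mul(Rational(-1, 2), Pow(U, 3)) (Function('h')(U) = Mul(Rational(-1, 2), Mul(U, Pow(U, 2))) = Mul(Rational(-1, 2), Pow(U, 3)))
Mul(Function('h')(-10), 17) = Mul(Mul(Rational(-1, 2), Pow(-10, 3)), 17) = Mul(Mul(Rational(-1, 2), -1000), 17) = Mul(500, 17) = 8500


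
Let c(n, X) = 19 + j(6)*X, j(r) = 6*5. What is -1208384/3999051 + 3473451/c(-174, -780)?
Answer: -13918760921305/93501811431 ≈ -148.86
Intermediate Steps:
j(r) = 30
c(n, X) = 19 + 30*X
-1208384/3999051 + 3473451/c(-174, -780) = -1208384/3999051 + 3473451/(19 + 30*(-780)) = -1208384*1/3999051 + 3473451/(19 - 23400) = -1208384/3999051 + 3473451/(-23381) = -1208384/3999051 + 3473451*(-1/23381) = -1208384/3999051 - 3473451/23381 = -13918760921305/93501811431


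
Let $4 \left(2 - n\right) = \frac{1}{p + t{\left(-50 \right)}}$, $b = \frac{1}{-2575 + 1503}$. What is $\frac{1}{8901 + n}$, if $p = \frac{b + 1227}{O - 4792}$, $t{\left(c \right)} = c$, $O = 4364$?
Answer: $\frac{24256143}{215952555833} \approx 0.00011232$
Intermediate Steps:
$b = - \frac{1}{1072}$ ($b = \frac{1}{-1072} = - \frac{1}{1072} \approx -0.00093284$)
$p = - \frac{1315343}{458816}$ ($p = \frac{- \frac{1}{1072} + 1227}{4364 - 4792} = \frac{1315343}{1072 \left(-428\right)} = \frac{1315343}{1072} \left(- \frac{1}{428}\right) = - \frac{1315343}{458816} \approx -2.8668$)
$n = \frac{48626990}{24256143}$ ($n = 2 - \frac{1}{4 \left(- \frac{1315343}{458816} - 50\right)} = 2 - \frac{1}{4 \left(- \frac{24256143}{458816}\right)} = 2 - - \frac{114704}{24256143} = 2 + \frac{114704}{24256143} = \frac{48626990}{24256143} \approx 2.0047$)
$\frac{1}{8901 + n} = \frac{1}{8901 + \frac{48626990}{24256143}} = \frac{1}{\frac{215952555833}{24256143}} = \frac{24256143}{215952555833}$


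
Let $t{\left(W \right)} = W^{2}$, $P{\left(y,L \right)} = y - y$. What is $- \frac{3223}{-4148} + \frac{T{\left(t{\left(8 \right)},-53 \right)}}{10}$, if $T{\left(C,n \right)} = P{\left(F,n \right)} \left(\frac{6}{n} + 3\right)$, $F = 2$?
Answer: $\frac{3223}{4148} \approx 0.777$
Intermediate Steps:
$P{\left(y,L \right)} = 0$
$T{\left(C,n \right)} = 0$ ($T{\left(C,n \right)} = 0 \left(\frac{6}{n} + 3\right) = 0 \left(3 + \frac{6}{n}\right) = 0$)
$- \frac{3223}{-4148} + \frac{T{\left(t{\left(8 \right)},-53 \right)}}{10} = - \frac{3223}{-4148} + \frac{0}{10} = \left(-3223\right) \left(- \frac{1}{4148}\right) + 0 \cdot \frac{1}{10} = \frac{3223}{4148} + 0 = \frac{3223}{4148}$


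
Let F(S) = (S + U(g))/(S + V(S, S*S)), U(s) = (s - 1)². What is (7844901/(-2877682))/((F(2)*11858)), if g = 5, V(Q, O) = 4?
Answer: -2614967/34123553156 ≈ -7.6632e-5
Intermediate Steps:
U(s) = (-1 + s)²
F(S) = (16 + S)/(4 + S) (F(S) = (S + (-1 + 5)²)/(S + 4) = (S + 4²)/(4 + S) = (S + 16)/(4 + S) = (16 + S)/(4 + S))
(7844901/(-2877682))/((F(2)*11858)) = (7844901/(-2877682))/((((16 + 2)/(4 + 2))*11858)) = (7844901*(-1/2877682))/(((18/6)*11858)) = -7844901/(2877682*(((⅙)*18)*11858)) = -7844901/(2877682*(3*11858)) = -7844901/2877682/35574 = -7844901/2877682*1/35574 = -2614967/34123553156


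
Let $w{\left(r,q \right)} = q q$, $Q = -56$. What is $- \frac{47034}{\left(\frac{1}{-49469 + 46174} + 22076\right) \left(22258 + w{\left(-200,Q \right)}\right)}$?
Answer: $- \frac{77488515}{923585100043} \approx -8.39 \cdot 10^{-5}$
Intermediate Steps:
$w{\left(r,q \right)} = q^{2}$
$- \frac{47034}{\left(\frac{1}{-49469 + 46174} + 22076\right) \left(22258 + w{\left(-200,Q \right)}\right)} = - \frac{47034}{\left(\frac{1}{-49469 + 46174} + 22076\right) \left(22258 + \left(-56\right)^{2}\right)} = - \frac{47034}{\left(\frac{1}{-3295} + 22076\right) \left(22258 + 3136\right)} = - \frac{47034}{\left(- \frac{1}{3295} + 22076\right) 25394} = - \frac{47034}{\frac{72740419}{3295} \cdot 25394} = - \frac{47034}{\frac{1847170200086}{3295}} = \left(-47034\right) \frac{3295}{1847170200086} = - \frac{77488515}{923585100043}$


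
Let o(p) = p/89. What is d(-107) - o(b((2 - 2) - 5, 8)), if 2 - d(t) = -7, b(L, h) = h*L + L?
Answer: 846/89 ≈ 9.5056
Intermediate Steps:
b(L, h) = L + L*h (b(L, h) = L*h + L = L + L*h)
d(t) = 9 (d(t) = 2 - 1*(-7) = 2 + 7 = 9)
o(p) = p/89 (o(p) = p*(1/89) = p/89)
d(-107) - o(b((2 - 2) - 5, 8)) = 9 - ((2 - 2) - 5)*(1 + 8)/89 = 9 - (0 - 5)*9/89 = 9 - (-5*9)/89 = 9 - (-45)/89 = 9 - 1*(-45/89) = 9 + 45/89 = 846/89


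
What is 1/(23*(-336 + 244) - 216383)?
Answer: -1/218499 ≈ -4.5767e-6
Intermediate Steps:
1/(23*(-336 + 244) - 216383) = 1/(23*(-92) - 216383) = 1/(-2116 - 216383) = 1/(-218499) = -1/218499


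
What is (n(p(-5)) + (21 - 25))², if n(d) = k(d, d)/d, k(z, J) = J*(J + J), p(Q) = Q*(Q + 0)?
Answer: 2116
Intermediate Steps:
p(Q) = Q² (p(Q) = Q*Q = Q²)
k(z, J) = 2*J² (k(z, J) = J*(2*J) = 2*J²)
n(d) = 2*d (n(d) = (2*d²)/d = 2*d)
(n(p(-5)) + (21 - 25))² = (2*(-5)² + (21 - 25))² = (2*25 - 4)² = (50 - 4)² = 46² = 2116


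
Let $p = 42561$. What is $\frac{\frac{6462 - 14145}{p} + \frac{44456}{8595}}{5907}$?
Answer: $\frac{202895159}{240094474785} \approx 0.00084506$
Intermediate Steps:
$\frac{\frac{6462 - 14145}{p} + \frac{44456}{8595}}{5907} = \frac{\frac{6462 - 14145}{42561} + \frac{44456}{8595}}{5907} = \left(\left(6462 - 14145\right) \frac{1}{42561} + 44456 \cdot \frac{1}{8595}\right) \frac{1}{5907} = \left(\left(-7683\right) \frac{1}{42561} + \frac{44456}{8595}\right) \frac{1}{5907} = \left(- \frac{2561}{14187} + \frac{44456}{8595}\right) \frac{1}{5907} = \frac{202895159}{40645755} \cdot \frac{1}{5907} = \frac{202895159}{240094474785}$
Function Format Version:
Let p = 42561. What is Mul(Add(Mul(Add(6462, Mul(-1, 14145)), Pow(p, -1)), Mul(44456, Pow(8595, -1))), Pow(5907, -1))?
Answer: Rational(202895159, 240094474785) ≈ 0.00084506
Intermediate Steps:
Mul(Add(Mul(Add(6462, Mul(-1, 14145)), Pow(p, -1)), Mul(44456, Pow(8595, -1))), Pow(5907, -1)) = Mul(Add(Mul(Add(6462, Mul(-1, 14145)), Pow(42561, -1)), Mul(44456, Pow(8595, -1))), Pow(5907, -1)) = Mul(Add(Mul(Add(6462, -14145), Rational(1, 42561)), Mul(44456, Rational(1, 8595))), Rational(1, 5907)) = Mul(Add(Mul(-7683, Rational(1, 42561)), Rational(44456, 8595)), Rational(1, 5907)) = Mul(Add(Rational(-2561, 14187), Rational(44456, 8595)), Rational(1, 5907)) = Mul(Rational(202895159, 40645755), Rational(1, 5907)) = Rational(202895159, 240094474785)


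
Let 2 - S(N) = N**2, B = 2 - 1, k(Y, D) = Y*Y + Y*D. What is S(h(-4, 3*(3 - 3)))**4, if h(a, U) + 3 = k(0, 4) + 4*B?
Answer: 1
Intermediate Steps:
k(Y, D) = Y**2 + D*Y
B = 1
h(a, U) = 1 (h(a, U) = -3 + (0*(4 + 0) + 4*1) = -3 + (0*4 + 4) = -3 + (0 + 4) = -3 + 4 = 1)
S(N) = 2 - N**2
S(h(-4, 3*(3 - 3)))**4 = (2 - 1*1**2)**4 = (2 - 1*1)**4 = (2 - 1)**4 = 1**4 = 1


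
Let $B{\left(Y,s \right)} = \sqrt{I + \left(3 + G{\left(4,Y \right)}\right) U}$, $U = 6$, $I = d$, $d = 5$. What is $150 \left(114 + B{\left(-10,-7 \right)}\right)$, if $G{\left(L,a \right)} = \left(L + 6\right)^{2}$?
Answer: $17100 + 150 \sqrt{623} \approx 20844.0$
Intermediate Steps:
$I = 5$
$G{\left(L,a \right)} = \left(6 + L\right)^{2}$
$B{\left(Y,s \right)} = \sqrt{623}$ ($B{\left(Y,s \right)} = \sqrt{5 + \left(3 + \left(6 + 4\right)^{2}\right) 6} = \sqrt{5 + \left(3 + 10^{2}\right) 6} = \sqrt{5 + \left(3 + 100\right) 6} = \sqrt{5 + 103 \cdot 6} = \sqrt{5 + 618} = \sqrt{623}$)
$150 \left(114 + B{\left(-10,-7 \right)}\right) = 150 \left(114 + \sqrt{623}\right) = 17100 + 150 \sqrt{623}$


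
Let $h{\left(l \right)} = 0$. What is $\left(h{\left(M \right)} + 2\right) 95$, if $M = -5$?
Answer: $190$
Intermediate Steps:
$\left(h{\left(M \right)} + 2\right) 95 = \left(0 + 2\right) 95 = 2 \cdot 95 = 190$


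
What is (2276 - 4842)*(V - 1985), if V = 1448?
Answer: 1377942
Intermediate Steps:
(2276 - 4842)*(V - 1985) = (2276 - 4842)*(1448 - 1985) = -2566*(-537) = 1377942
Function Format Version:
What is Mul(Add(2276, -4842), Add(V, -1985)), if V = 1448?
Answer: 1377942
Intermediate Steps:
Mul(Add(2276, -4842), Add(V, -1985)) = Mul(Add(2276, -4842), Add(1448, -1985)) = Mul(-2566, -537) = 1377942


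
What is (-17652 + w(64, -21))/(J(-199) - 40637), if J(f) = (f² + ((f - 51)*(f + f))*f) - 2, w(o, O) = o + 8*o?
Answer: 8538/9900769 ≈ 0.00086236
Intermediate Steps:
w(o, O) = 9*o
J(f) = -2 + f² + 2*f²*(-51 + f) (J(f) = (f² + ((-51 + f)*(2*f))*f) - 2 = (f² + (2*f*(-51 + f))*f) - 2 = (f² + 2*f²*(-51 + f)) - 2 = -2 + f² + 2*f²*(-51 + f))
(-17652 + w(64, -21))/(J(-199) - 40637) = (-17652 + 9*64)/((-2 - 101*(-199)² + 2*(-199)³) - 40637) = (-17652 + 576)/((-2 - 101*39601 + 2*(-7880599)) - 40637) = -17076/((-2 - 3999701 - 15761198) - 40637) = -17076/(-19760901 - 40637) = -17076/(-19801538) = -17076*(-1/19801538) = 8538/9900769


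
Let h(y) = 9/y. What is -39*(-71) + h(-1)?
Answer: 2760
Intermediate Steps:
-39*(-71) + h(-1) = -39*(-71) + 9/(-1) = 2769 + 9*(-1) = 2769 - 9 = 2760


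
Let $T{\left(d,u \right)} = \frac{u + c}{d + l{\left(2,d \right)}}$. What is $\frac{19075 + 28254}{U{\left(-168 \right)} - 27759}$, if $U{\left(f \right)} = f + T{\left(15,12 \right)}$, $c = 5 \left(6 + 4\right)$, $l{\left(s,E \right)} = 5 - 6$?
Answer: $- \frac{331303}{195458} \approx -1.695$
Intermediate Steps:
$l{\left(s,E \right)} = -1$ ($l{\left(s,E \right)} = 5 - 6 = -1$)
$c = 50$ ($c = 5 \cdot 10 = 50$)
$T{\left(d,u \right)} = \frac{50 + u}{-1 + d}$ ($T{\left(d,u \right)} = \frac{u + 50}{d - 1} = \frac{50 + u}{-1 + d}$)
$U{\left(f \right)} = \frac{31}{7} + f$ ($U{\left(f \right)} = f + \frac{50 + 12}{-1 + 15} = f + \frac{1}{14} \cdot 62 = f + \frac{31}{7} = \frac{31}{7} + f$)
$\frac{19075 + 28254}{U{\left(-168 \right)} - 27759} = \frac{19075 + 28254}{\left(\frac{31}{7} - 168\right) - 27759} = \frac{47329}{- \frac{1145}{7} - 27759} = \frac{47329}{- \frac{195458}{7}} = 47329 \left(- \frac{7}{195458}\right) = - \frac{331303}{195458}$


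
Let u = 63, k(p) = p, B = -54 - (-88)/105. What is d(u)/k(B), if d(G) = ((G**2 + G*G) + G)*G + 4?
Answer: -52927035/5582 ≈ -9481.7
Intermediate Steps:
B = -5582/105 (B = -54 - (-88)/105 = -54 - 1*(-88/105) = -54 + 88/105 = -5582/105 ≈ -53.162)
d(G) = 4 + G*(G + 2*G**2) (d(G) = ((G**2 + G**2) + G)*G + 4 = (2*G**2 + G)*G + 4 = (G + 2*G**2)*G + 4 = G*(G + 2*G**2) + 4 = 4 + G*(G + 2*G**2))
d(u)/k(B) = (4 + 63**2 + 2*63**3)/(-5582/105) = (4 + 3969 + 2*250047)*(-105/5582) = (4 + 3969 + 500094)*(-105/5582) = 504067*(-105/5582) = -52927035/5582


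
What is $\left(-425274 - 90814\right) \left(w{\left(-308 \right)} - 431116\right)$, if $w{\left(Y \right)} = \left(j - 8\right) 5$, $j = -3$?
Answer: $222522179048$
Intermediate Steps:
$w{\left(Y \right)} = -55$ ($w{\left(Y \right)} = \left(-3 - 8\right) 5 = \left(-11\right) 5 = -55$)
$\left(-425274 - 90814\right) \left(w{\left(-308 \right)} - 431116\right) = \left(-425274 - 90814\right) \left(-55 - 431116\right) = \left(-516088\right) \left(-431171\right) = 222522179048$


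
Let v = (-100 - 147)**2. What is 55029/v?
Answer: 4233/4693 ≈ 0.90198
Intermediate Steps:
v = 61009 (v = (-247)**2 = 61009)
55029/v = 55029/61009 = 55029*(1/61009) = 4233/4693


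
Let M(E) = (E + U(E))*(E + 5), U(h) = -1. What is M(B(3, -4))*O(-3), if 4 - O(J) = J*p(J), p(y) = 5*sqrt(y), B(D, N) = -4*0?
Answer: -20 - 75*I*sqrt(3) ≈ -20.0 - 129.9*I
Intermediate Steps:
B(D, N) = 0
O(J) = 4 - 5*J**(3/2) (O(J) = 4 - J*5*sqrt(J) = 4 - 5*J**(3/2))
M(E) = (-1 + E)*(5 + E) (M(E) = (E - 1)*(E + 5) = (-1 + E)*(5 + E))
M(B(3, -4))*O(-3) = (-5 + 0**2 + 4*0)*(4 - (-15)*I*sqrt(3)) = (-5 + 0 + 0)*(4 - (-15)*I*sqrt(3)) = -5*(4 + 15*I*sqrt(3)) = -20 - 75*I*sqrt(3)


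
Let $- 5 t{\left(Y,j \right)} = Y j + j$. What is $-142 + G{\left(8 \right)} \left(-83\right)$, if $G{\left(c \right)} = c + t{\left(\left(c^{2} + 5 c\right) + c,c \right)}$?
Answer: $\frac{71002}{5} \approx 14200.0$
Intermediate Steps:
$t{\left(Y,j \right)} = - \frac{j}{5} - \frac{Y j}{5}$ ($t{\left(Y,j \right)} = - \frac{Y j + j}{5} = - \frac{j + Y j}{5} = - \frac{j}{5} - \frac{Y j}{5}$)
$G{\left(c \right)} = c - \frac{c \left(1 + c^{2} + 6 c\right)}{5}$ ($G{\left(c \right)} = c - \frac{c \left(1 + \left(\left(c^{2} + 5 c\right) + c\right)\right)}{5} = c - \frac{c \left(1 + \left(c^{2} + 6 c\right)\right)}{5} = c - \frac{c \left(1 + c^{2} + 6 c\right)}{5}$)
$-142 + G{\left(8 \right)} \left(-83\right) = -142 + \frac{1}{5} \cdot 8 \left(4 - 8 \left(6 + 8\right)\right) \left(-83\right) = -142 + \frac{1}{5} \cdot 8 \left(4 - 8 \cdot 14\right) \left(-83\right) = -142 + \frac{1}{5} \cdot 8 \left(4 - 112\right) \left(-83\right) = -142 + \frac{1}{5} \cdot 8 \left(-108\right) \left(-83\right) = -142 - - \frac{71712}{5} = -142 + \frac{71712}{5} = \frac{71002}{5}$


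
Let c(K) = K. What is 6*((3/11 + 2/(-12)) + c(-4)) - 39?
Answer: -686/11 ≈ -62.364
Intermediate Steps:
6*((3/11 + 2/(-12)) + c(-4)) - 39 = 6*((3/11 + 2/(-12)) - 4) - 39 = 6*((3*(1/11) + 2*(-1/12)) - 4) - 39 = 6*((3/11 - ⅙) - 4) - 39 = 6*(7/66 - 4) - 39 = 6*(-257/66) - 39 = -257/11 - 39 = -686/11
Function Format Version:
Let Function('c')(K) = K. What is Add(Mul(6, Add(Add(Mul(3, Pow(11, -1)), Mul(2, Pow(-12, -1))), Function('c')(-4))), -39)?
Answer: Rational(-686, 11) ≈ -62.364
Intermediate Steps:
Add(Mul(6, Add(Add(Mul(3, Pow(11, -1)), Mul(2, Pow(-12, -1))), Function('c')(-4))), -39) = Add(Mul(6, Add(Add(Mul(3, Pow(11, -1)), Mul(2, Pow(-12, -1))), -4)), -39) = Add(Mul(6, Add(Add(Mul(3, Rational(1, 11)), Mul(2, Rational(-1, 12))), -4)), -39) = Add(Mul(6, Add(Add(Rational(3, 11), Rational(-1, 6)), -4)), -39) = Add(Mul(6, Add(Rational(7, 66), -4)), -39) = Add(Mul(6, Rational(-257, 66)), -39) = Add(Rational(-257, 11), -39) = Rational(-686, 11)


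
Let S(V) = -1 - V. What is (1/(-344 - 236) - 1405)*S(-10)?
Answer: -7334109/580 ≈ -12645.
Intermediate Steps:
(1/(-344 - 236) - 1405)*S(-10) = (1/(-344 - 236) - 1405)*(-1 - 1*(-10)) = (1/(-580) - 1405)*(-1 + 10) = (-1/580 - 1405)*9 = -814901/580*9 = -7334109/580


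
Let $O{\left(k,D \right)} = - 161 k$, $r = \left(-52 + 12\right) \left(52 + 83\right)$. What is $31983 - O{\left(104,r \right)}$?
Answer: $48727$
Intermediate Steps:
$r = -5400$ ($r = \left(-40\right) 135 = -5400$)
$31983 - O{\left(104,r \right)} = 31983 - \left(-161\right) 104 = 31983 - -16744 = 31983 + 16744 = 48727$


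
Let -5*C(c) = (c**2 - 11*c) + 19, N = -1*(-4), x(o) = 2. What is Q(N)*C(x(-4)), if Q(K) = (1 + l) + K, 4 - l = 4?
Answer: -1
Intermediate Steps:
l = 0 (l = 4 - 1*4 = 4 - 4 = 0)
N = 4
Q(K) = 1 + K (Q(K) = (1 + 0) + K = 1 + K)
C(c) = -19/5 - c**2/5 + 11*c/5 (C(c) = -((c**2 - 11*c) + 19)/5 = -(19 + c**2 - 11*c)/5 = -19/5 - c**2/5 + 11*c/5)
Q(N)*C(x(-4)) = (1 + 4)*(-19/5 - 1/5*2**2 + (11/5)*2) = 5*(-19/5 - 1/5*4 + 22/5) = 5*(-19/5 - 4/5 + 22/5) = 5*(-1/5) = -1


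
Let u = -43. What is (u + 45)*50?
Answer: 100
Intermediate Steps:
(u + 45)*50 = (-43 + 45)*50 = 2*50 = 100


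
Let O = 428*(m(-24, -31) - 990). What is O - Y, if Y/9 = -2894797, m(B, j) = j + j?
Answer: 25602917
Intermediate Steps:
m(B, j) = 2*j
Y = -26053173 (Y = 9*(-2894797) = -26053173)
O = -450256 (O = 428*(2*(-31) - 990) = 428*(-62 - 990) = 428*(-1052) = -450256)
O - Y = -450256 - 1*(-26053173) = -450256 + 26053173 = 25602917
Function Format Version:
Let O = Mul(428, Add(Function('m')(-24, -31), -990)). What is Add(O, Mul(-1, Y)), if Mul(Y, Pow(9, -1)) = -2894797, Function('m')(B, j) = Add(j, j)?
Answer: 25602917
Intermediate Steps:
Function('m')(B, j) = Mul(2, j)
Y = -26053173 (Y = Mul(9, -2894797) = -26053173)
O = -450256 (O = Mul(428, Add(Mul(2, -31), -990)) = Mul(428, Add(-62, -990)) = Mul(428, -1052) = -450256)
Add(O, Mul(-1, Y)) = Add(-450256, Mul(-1, -26053173)) = Add(-450256, 26053173) = 25602917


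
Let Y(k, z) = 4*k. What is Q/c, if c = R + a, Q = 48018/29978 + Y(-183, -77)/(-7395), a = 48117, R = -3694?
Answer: 62839501/1641335895355 ≈ 3.8286e-5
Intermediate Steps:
Q = 62839501/36947885 (Q = 48018/29978 + (4*(-183))/(-7395) = 48018*(1/29978) - 732*(-1/7395) = 24009/14989 + 244/2465 = 62839501/36947885 ≈ 1.7008)
c = 44423 (c = -3694 + 48117 = 44423)
Q/c = (62839501/36947885)/44423 = (62839501/36947885)*(1/44423) = 62839501/1641335895355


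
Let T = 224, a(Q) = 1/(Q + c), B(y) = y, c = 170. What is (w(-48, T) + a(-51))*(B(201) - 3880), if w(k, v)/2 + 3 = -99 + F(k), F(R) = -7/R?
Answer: 2140320793/2856 ≈ 7.4941e+5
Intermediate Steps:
a(Q) = 1/(170 + Q) (a(Q) = 1/(Q + 170) = 1/(170 + Q))
w(k, v) = -204 - 14/k (w(k, v) = -6 + 2*(-99 - 7/k) = -6 + (-198 - 14/k) = -204 - 14/k)
(w(-48, T) + a(-51))*(B(201) - 3880) = ((-204 - 14/(-48)) + 1/(170 - 51))*(201 - 3880) = ((-204 - 14*(-1/48)) + 1/119)*(-3679) = ((-204 + 7/24) + 1/119)*(-3679) = (-4889/24 + 1/119)*(-3679) = -581767/2856*(-3679) = 2140320793/2856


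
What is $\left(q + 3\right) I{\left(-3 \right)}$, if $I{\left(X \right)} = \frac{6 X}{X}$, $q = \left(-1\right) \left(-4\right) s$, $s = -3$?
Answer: $-54$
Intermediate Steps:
$q = -12$ ($q = \left(-1\right) \left(-4\right) \left(-3\right) = 4 \left(-3\right) = -12$)
$I{\left(X \right)} = 6$
$\left(q + 3\right) I{\left(-3 \right)} = \left(-12 + 3\right) 6 = \left(-9\right) 6 = -54$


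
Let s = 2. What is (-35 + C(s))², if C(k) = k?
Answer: 1089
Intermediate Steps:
(-35 + C(s))² = (-35 + 2)² = (-33)² = 1089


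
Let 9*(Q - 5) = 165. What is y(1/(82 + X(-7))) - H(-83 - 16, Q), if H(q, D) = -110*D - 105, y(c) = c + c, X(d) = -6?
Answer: 304573/114 ≈ 2671.7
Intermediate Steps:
Q = 70/3 (Q = 5 + (1/9)*165 = 5 + 55/3 = 70/3 ≈ 23.333)
y(c) = 2*c
H(q, D) = -105 - 110*D
y(1/(82 + X(-7))) - H(-83 - 16, Q) = 2/(82 - 6) - (-105 - 110*70/3) = 2/76 - (-105 - 7700/3) = 2*(1/76) - 1*(-8015/3) = 1/38 + 8015/3 = 304573/114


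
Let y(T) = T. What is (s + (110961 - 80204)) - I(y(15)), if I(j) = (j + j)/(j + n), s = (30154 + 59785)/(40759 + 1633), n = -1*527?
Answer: 41726181341/1356544 ≈ 30759.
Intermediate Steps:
n = -527
s = 89939/42392 ≈ 2.1216
I(j) = 2*j/(-527 + j) (I(j) = (j + j)/(j - 527) = (2*j)/(-527 + j) = 2*j/(-527 + j))
(s + (110961 - 80204)) - I(y(15)) = (89939/42392 + (110961 - 80204)) - 2*15/(-527 + 15) = (89939/42392 + 30757) - 2*15/(-512) = 1303940683/42392 - 2*15*(-1)/512 = 1303940683/42392 - 1*(-15/256) = 1303940683/42392 + 15/256 = 41726181341/1356544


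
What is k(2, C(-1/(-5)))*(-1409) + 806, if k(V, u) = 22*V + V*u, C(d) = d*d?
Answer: -1532568/25 ≈ -61303.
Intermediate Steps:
C(d) = d²
k(2, C(-1/(-5)))*(-1409) + 806 = (2*(22 + (-1/(-5))²))*(-1409) + 806 = (2*(22 + (-1*(-⅕))²))*(-1409) + 806 = (2*(22 + (⅕)²))*(-1409) + 806 = (2*(22 + 1/25))*(-1409) + 806 = (2*(551/25))*(-1409) + 806 = (1102/25)*(-1409) + 806 = -1552718/25 + 806 = -1532568/25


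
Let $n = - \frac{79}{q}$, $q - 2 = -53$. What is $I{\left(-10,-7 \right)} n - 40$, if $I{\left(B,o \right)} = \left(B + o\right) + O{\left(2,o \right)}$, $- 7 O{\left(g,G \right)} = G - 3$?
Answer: $- \frac{22891}{357} \approx -64.12$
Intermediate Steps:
$q = -51$ ($q = 2 - 53 = -51$)
$O{\left(g,G \right)} = \frac{3}{7} - \frac{G}{7}$ ($O{\left(g,G \right)} = - \frac{G - 3}{7} = - \frac{-3 + G}{7} = \frac{3}{7} - \frac{G}{7}$)
$n = \frac{79}{51}$ ($n = - \frac{79}{-51} = \left(-79\right) \left(- \frac{1}{51}\right) = \frac{79}{51} \approx 1.549$)
$I{\left(B,o \right)} = \frac{3}{7} + B + \frac{6 o}{7}$ ($I{\left(B,o \right)} = \left(B + o\right) - \left(- \frac{3}{7} + \frac{o}{7}\right) = \frac{3}{7} + B + \frac{6 o}{7}$)
$I{\left(-10,-7 \right)} n - 40 = \left(\frac{3}{7} - 10 + \frac{6}{7} \left(-7\right)\right) \frac{79}{51} - 40 = \left(\frac{3}{7} - 10 - 6\right) \frac{79}{51} - 40 = \left(- \frac{109}{7}\right) \frac{79}{51} - 40 = - \frac{8611}{357} - 40 = - \frac{22891}{357}$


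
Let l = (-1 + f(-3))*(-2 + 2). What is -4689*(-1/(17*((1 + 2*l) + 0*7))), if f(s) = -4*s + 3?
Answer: 4689/17 ≈ 275.82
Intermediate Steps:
f(s) = 3 - 4*s
l = 0 (l = (-1 + (3 - 4*(-3)))*(-2 + 2) = (-1 + (3 + 12))*0 = (-1 + 15)*0 = 14*0 = 0)
-4689*(-1/(17*((1 + 2*l) + 0*7))) = -4689*(-1/(17*((1 + 2*0) + 0*7))) = -4689*(-1/(17*((1 + 0) + 0))) = -4689*(-1/(17*(1 + 0))) = -4689/((-17*1)) = -4689/(-17) = -4689*(-1/17) = 4689/17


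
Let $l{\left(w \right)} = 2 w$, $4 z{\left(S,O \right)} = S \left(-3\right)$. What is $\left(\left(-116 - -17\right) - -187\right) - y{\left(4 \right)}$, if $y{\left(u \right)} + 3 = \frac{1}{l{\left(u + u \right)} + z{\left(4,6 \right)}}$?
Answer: $\frac{1182}{13} \approx 90.923$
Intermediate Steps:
$z{\left(S,O \right)} = - \frac{3 S}{4}$ ($z{\left(S,O \right)} = \frac{S \left(-3\right)}{4} = \frac{\left(-3\right) S}{4} = - \frac{3 S}{4}$)
$y{\left(u \right)} = -3 + \frac{1}{-3 + 4 u}$ ($y{\left(u \right)} = -3 + \frac{1}{2 \left(u + u\right) - 3} = -3 + \frac{1}{2 \cdot 2 u - 3} = -3 + \frac{1}{4 u - 3} = -3 + \frac{1}{-3 + 4 u}$)
$\left(\left(-116 - -17\right) - -187\right) - y{\left(4 \right)} = \left(\left(-116 - -17\right) - -187\right) - \frac{2 \left(5 - 24\right)}{-3 + 4 \cdot 4} = \left(\left(-116 + 17\right) + 187\right) - \frac{2 \left(5 - 24\right)}{-3 + 16} = \left(-99 + 187\right) - 2 \cdot \frac{1}{13} \left(-19\right) = 88 - 2 \cdot \frac{1}{13} \left(-19\right) = 88 - - \frac{38}{13} = 88 + \frac{38}{13} = \frac{1182}{13}$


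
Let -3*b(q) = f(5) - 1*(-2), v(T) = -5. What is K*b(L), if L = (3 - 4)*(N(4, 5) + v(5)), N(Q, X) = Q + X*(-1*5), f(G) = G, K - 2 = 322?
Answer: -756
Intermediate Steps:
K = 324 (K = 2 + 322 = 324)
N(Q, X) = Q - 5*X (N(Q, X) = Q + X*(-5) = Q - 5*X)
L = 26 (L = (3 - 4)*((4 - 5*5) - 5) = -((4 - 25) - 5) = -(-21 - 5) = -1*(-26) = 26)
b(q) = -7/3 (b(q) = -(5 - 1*(-2))/3 = -(5 + 2)/3 = -1/3*7 = -7/3)
K*b(L) = 324*(-7/3) = -756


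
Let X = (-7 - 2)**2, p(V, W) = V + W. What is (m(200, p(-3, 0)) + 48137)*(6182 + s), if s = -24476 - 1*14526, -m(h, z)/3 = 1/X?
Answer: -14218696120/9 ≈ -1.5799e+9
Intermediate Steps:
X = 81 (X = (-9)**2 = 81)
m(h, z) = -1/27 (m(h, z) = -3/81 = -3*1/81 = -1/27)
s = -39002 (s = -24476 - 14526 = -39002)
(m(200, p(-3, 0)) + 48137)*(6182 + s) = (-1/27 + 48137)*(6182 - 39002) = (1299698/27)*(-32820) = -14218696120/9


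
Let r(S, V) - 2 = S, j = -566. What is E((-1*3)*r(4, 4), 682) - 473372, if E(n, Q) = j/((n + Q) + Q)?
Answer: -318579639/673 ≈ -4.7337e+5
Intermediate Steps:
r(S, V) = 2 + S
E(n, Q) = -566/(n + 2*Q) (E(n, Q) = -566/((n + Q) + Q) = -566/((Q + n) + Q) = -566/(n + 2*Q))
E((-1*3)*r(4, 4), 682) - 473372 = -566/((-1*3)*(2 + 4) + 2*682) - 473372 = -566/(-3*6 + 1364) - 473372 = -566/(-18 + 1364) - 473372 = -566/1346 - 473372 = -566*1/1346 - 473372 = -283/673 - 473372 = -318579639/673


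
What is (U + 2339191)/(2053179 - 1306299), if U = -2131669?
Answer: 34587/124480 ≈ 0.27785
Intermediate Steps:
(U + 2339191)/(2053179 - 1306299) = (-2131669 + 2339191)/(2053179 - 1306299) = 207522/746880 = 207522*(1/746880) = 34587/124480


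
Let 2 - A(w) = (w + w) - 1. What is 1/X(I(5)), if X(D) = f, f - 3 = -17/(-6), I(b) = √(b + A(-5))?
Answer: 6/35 ≈ 0.17143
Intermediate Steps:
A(w) = 3 - 2*w (A(w) = 2 - ((w + w) - 1) = 2 - (2*w - 1) = 2 - (-1 + 2*w) = 2 + (1 - 2*w) = 3 - 2*w)
I(b) = √(13 + b) (I(b) = √(b + (3 - 2*(-5))) = √(b + (3 + 10)) = √(b + 13) = √(13 + b))
f = 35/6 (f = 3 - 17/(-6) = 3 - 17*(-⅙) = 3 + 17/6 = 35/6 ≈ 5.8333)
X(D) = 35/6
1/X(I(5)) = 1/(35/6) = 6/35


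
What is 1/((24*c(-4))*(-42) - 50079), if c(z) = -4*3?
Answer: -1/37983 ≈ -2.6328e-5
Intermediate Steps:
c(z) = -12
1/((24*c(-4))*(-42) - 50079) = 1/((24*(-12))*(-42) - 50079) = 1/(-288*(-42) - 50079) = 1/(12096 - 50079) = 1/(-37983) = -1/37983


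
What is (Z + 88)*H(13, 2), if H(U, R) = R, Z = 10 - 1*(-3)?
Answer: 202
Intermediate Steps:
Z = 13 (Z = 10 + 3 = 13)
(Z + 88)*H(13, 2) = (13 + 88)*2 = 101*2 = 202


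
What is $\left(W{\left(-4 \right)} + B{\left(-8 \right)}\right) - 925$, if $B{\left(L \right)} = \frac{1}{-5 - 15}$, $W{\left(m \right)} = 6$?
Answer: $- \frac{18381}{20} \approx -919.05$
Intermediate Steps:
$B{\left(L \right)} = - \frac{1}{20}$ ($B{\left(L \right)} = \frac{1}{-20} = - \frac{1}{20}$)
$\left(W{\left(-4 \right)} + B{\left(-8 \right)}\right) - 925 = \left(6 - \frac{1}{20}\right) - 925 = \frac{119}{20} - 925 = - \frac{18381}{20}$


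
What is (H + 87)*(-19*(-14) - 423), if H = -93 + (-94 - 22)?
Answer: 19154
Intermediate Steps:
H = -209 (H = -93 - 116 = -209)
(H + 87)*(-19*(-14) - 423) = (-209 + 87)*(-19*(-14) - 423) = -122*(266 - 423) = -122*(-157) = 19154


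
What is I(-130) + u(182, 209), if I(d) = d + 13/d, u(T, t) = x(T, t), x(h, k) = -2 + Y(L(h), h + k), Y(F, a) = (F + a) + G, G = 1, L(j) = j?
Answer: 4419/10 ≈ 441.90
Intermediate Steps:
Y(F, a) = 1 + F + a (Y(F, a) = (F + a) + 1 = 1 + F + a)
x(h, k) = -1 + k + 2*h (x(h, k) = -2 + (1 + h + (h + k)) = -2 + (1 + k + 2*h) = -1 + k + 2*h)
u(T, t) = -1 + t + 2*T
I(-130) + u(182, 209) = (-130 + 13/(-130)) + (-1 + 209 + 2*182) = (-130 + 13*(-1/130)) + (-1 + 209 + 364) = (-130 - ⅒) + 572 = -1301/10 + 572 = 4419/10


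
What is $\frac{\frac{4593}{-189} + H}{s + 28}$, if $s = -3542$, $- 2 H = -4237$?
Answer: $- \frac{263869}{442764} \approx -0.59596$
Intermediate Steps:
$H = \frac{4237}{2}$ ($H = \left(- \frac{1}{2}\right) \left(-4237\right) = \frac{4237}{2} \approx 2118.5$)
$\frac{\frac{4593}{-189} + H}{s + 28} = \frac{\frac{4593}{-189} + \frac{4237}{2}}{-3542 + 28} = \frac{4593 \left(- \frac{1}{189}\right) + \frac{4237}{2}}{-3514} = \left(- \frac{1531}{63} + \frac{4237}{2}\right) \left(- \frac{1}{3514}\right) = \frac{263869}{126} \left(- \frac{1}{3514}\right) = - \frac{263869}{442764}$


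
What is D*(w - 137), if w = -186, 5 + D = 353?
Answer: -112404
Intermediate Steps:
D = 348 (D = -5 + 353 = 348)
D*(w - 137) = 348*(-186 - 137) = 348*(-323) = -112404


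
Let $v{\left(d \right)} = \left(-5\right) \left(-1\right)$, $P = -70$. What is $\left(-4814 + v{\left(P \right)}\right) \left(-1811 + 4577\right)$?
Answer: $-13301694$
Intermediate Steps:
$v{\left(d \right)} = 5$
$\left(-4814 + v{\left(P \right)}\right) \left(-1811 + 4577\right) = \left(-4814 + 5\right) \left(-1811 + 4577\right) = \left(-4809\right) 2766 = -13301694$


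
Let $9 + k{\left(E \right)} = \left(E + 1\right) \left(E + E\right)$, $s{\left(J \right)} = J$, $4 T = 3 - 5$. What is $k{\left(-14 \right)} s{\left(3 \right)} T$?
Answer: $- \frac{1065}{2} \approx -532.5$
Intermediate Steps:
$T = - \frac{1}{2}$ ($T = \frac{3 - 5}{4} = \frac{1}{4} \left(-2\right) = - \frac{1}{2} \approx -0.5$)
$k{\left(E \right)} = -9 + 2 E \left(1 + E\right)$ ($k{\left(E \right)} = -9 + \left(E + 1\right) \left(E + E\right) = -9 + \left(1 + E\right) 2 E = -9 + 2 E \left(1 + E\right)$)
$k{\left(-14 \right)} s{\left(3 \right)} T = \left(-9 + 2 \left(-14\right) + 2 \left(-14\right)^{2}\right) 3 \left(- \frac{1}{2}\right) = \left(-9 - 28 + 2 \cdot 196\right) \left(- \frac{3}{2}\right) = \left(-9 - 28 + 392\right) \left(- \frac{3}{2}\right) = 355 \left(- \frac{3}{2}\right) = - \frac{1065}{2}$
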